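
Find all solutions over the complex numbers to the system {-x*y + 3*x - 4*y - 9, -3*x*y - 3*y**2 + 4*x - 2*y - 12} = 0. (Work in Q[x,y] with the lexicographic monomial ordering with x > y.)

Compute a lex Gröbner basis by Buchberger's algorithm.
f_1 = -x*y + 3*x - 4*y - 9, LT = x*y.
f_2 = -3*x*y + 4*x - 3*y**2 - 2*y - 12, LT = x*y.

S(f_1,f_2): lcm = x*y. S = -5/3*x - y**2 + 10/3*y + 5.
  leading term x: no divisor's leading term divides it; move -5/3*x to the remainder.
  leading term y**2: no divisor's leading term divides it; move -y**2 to the remainder.
  leading term y: no divisor's leading term divides it; move 10/3*y to the remainder.
  leading term 1: no divisor's leading term divides it; move 5 to the remainder.
  remainder -5/3*x - y**2 + 10/3*y + 5 ≠ 0; add h_3 = -5/3*x - y**2 + 10/3*y + 5 to the basis.

S(f_1,h_3): lcm = x*y. S = -3*x - 3/5*y**3 + 2*y**2 + 7*y + 9.
  leading term x: subtract (9/5)·h_3 from -3*x - 3/5*y**3 + 2*y**2 + 7*y + 9 → -3/5*y**3 + 19/5*y**2 + y
  leading term y**3: no divisor's leading term divides it; move -3/5*y**3 to the remainder.
  leading term y**2: no divisor's leading term divides it; move 19/5*y**2 to the remainder.
  leading term y: no divisor's leading term divides it; move y to the remainder.
  remainder -3/5*y**3 + 19/5*y**2 + y ≠ 0; add h_4 = -3/5*y**3 + 19/5*y**2 + y to the basis.

The other S-polynomials (S(f_2,h_3), S(f_1,h_4), S(f_2,h_4), S(h_3,h_4)) all reduce to 0 modulo the current basis, so we have a Gröbner basis.
Inter-reduce: drop elements whose leading term is divisible by another's, tail-reduce, and make monic.
Reduced Gröbner basis: {x + 3/5*y**2 - 2*y - 3, y**3 - 19/3*y**2 - 5/3*y}.

A lex Gröbner basis eliminates variables successively. Here y**3 - 19/3*y**2 - 5/3*y depends only on y, with roots {0, 19/6 - sqrt(421)/6, 19/6 + sqrt(421)/6}; lifting each root through the earlier basis elements recovers the full solutions.
  y = 0: the earlier basis element becomes x - 3 = 0, giving x = 3 — point (3, 0).
  y = 19/6 - sqrt(421)/6: the earlier basis element becomes x - 3*sqrt(421)/10 + 37/10 = 0, giving x = -37/10 + 3*sqrt(421)/10 — point (-37/10 + 3*sqrt(421)/10, 19/6 - sqrt(421)/6).
  y = 19/6 + sqrt(421)/6: the earlier basis element becomes x + 37/10 + 3*sqrt(421)/10 = 0, giving x = -3*sqrt(421)/10 - 37/10 — point (-3*sqrt(421)/10 - 37/10, 19/6 + sqrt(421)/6).
Check: every point annihilates each of the original generators.

{(3, 0), (-37/10 + 3*sqrt(421)/10, 19/6 - sqrt(421)/6), (-3*sqrt(421)/10 - 37/10, 19/6 + sqrt(421)/6)}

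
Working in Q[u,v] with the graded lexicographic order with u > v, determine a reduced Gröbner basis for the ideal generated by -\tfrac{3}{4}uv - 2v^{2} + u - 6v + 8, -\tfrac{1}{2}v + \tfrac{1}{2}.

f_1 = -\tfrac{3}{4}uv - 2v^{2} + u - 6v + 8, LT = uv.
f_2 = -\tfrac{1}{2}v + \tfrac{1}{2}, LT = v.

S(f_1,f_2): lcm = uv. S = \tfrac{8}{3}v^{2} - \tfrac{1}{3}u + 8v - \tfrac{32}{3}.
  leading term v^{2}: subtract (-\tfrac{16}{3}v)·f_2 from \tfrac{8}{3}v^{2} - \tfrac{1}{3}u + 8v - \tfrac{32}{3} → -\tfrac{1}{3}u + \tfrac{32}{3}v - \tfrac{32}{3}
  leading term u: no divisor's leading term divides it; move -\tfrac{1}{3}u to the remainder.
  leading term v: subtract (-\tfrac{64}{3})·f_2 from \tfrac{32}{3}v - \tfrac{32}{3} → 0
  remainder -\tfrac{1}{3}u ≠ 0; add g_3 = -\tfrac{1}{3}u to the basis.

S(f_1,g_3): lcm = uv. S = \tfrac{8}{3}v^{2} - \tfrac{4}{3}u + 8v - \tfrac{32}{3}.
  leading term v^{2}: subtract (-\tfrac{16}{3}v)·f_2 from \tfrac{8}{3}v^{2} - \tfrac{4}{3}u + 8v - \tfrac{32}{3} → -\tfrac{4}{3}u + \tfrac{32}{3}v - \tfrac{32}{3}
  leading term u: subtract (4)·g_3 from -\tfrac{4}{3}u + \tfrac{32}{3}v - \tfrac{32}{3} → \tfrac{32}{3}v - \tfrac{32}{3}
  leading term v: subtract (-\tfrac{64}{3})·f_2 from \tfrac{32}{3}v - \tfrac{32}{3} → 0
  remainder 0.

S(f_2,g_3): leading monomials are coprime, so the S-polynomial reduces to 0 (Buchberger's first criterion).
Every S-polynomial of the final basis reduces to 0, so we have a Gröbner basis.
Inter-reduce: drop elements whose leading term is divisible by another's, tail-reduce, and make monic.

G = {u, v - 1}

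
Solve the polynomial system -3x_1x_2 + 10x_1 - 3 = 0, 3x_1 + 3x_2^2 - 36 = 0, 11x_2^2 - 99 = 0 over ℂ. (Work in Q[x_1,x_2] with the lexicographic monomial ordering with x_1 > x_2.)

Compute a lex Gröbner basis by Buchberger's algorithm.
f_1 = -3x_1x_2 + 10x_1 - 3, LT = x_1x_2.
f_2 = 3x_1 + 3x_2^2 - 36, LT = x_1.
f_3 = 11x_2^2 - 99, LT = x_2^2.

S(f_1,f_2): lcm = x_1x_2. S = -10/3x_1 - x_2^3 + 12x_2 + 1.
  reduce S modulo (f_1, f_2, f_3):
  remainder 3x_2 - 9 ≠ 0; add h_4 = 3x_2 - 9 to the basis.

The other S-polynomials (S(f_1,f_3), S(f_2,f_3), S(f_1,h_4), S(f_2,h_4), S(f_3,h_4)) all reduce to 0 modulo the current basis, so we have a Gröbner basis.
Inter-reduce: drop elements whose leading term is divisible by another's, tail-reduce, and make monic.
Reduced Gröbner basis: {x_1 - 3, x_2 - 3}.

The lex basis is triangular: the last element involves only x_2. Solving x_2 - 3 = 0 gives x_2 ∈ {3}; substituting each value into the earlier elements determines the remaining variables.
  x_2 = 3: the earlier basis element becomes x_1 - 3 = 0, giving x_1 = 3 — point (3, 3).

{(3, 3)}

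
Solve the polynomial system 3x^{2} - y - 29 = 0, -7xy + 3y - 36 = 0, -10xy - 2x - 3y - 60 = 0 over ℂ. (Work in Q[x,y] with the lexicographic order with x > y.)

{(3, -2)}

Compute a lex Gröbner basis by Buchberger's algorithm.
f_1 = 3x^{2} - y - 29, LT = x^{2}.
f_2 = -7xy + 3y - 36, LT = xy.
f_3 = -10xy - 2x - 3y - 60, LT = xy.

S(f_1,f_2): lcm = x^{2}y. S = \tfrac{3}{7}xy - \tfrac{36}{7}x - \tfrac{1}{3}y^{2} - \tfrac{29}{3}y.
  leading term xy: subtract (-\tfrac{3}{49})·f_2 from \tfrac{3}{7}xy - \tfrac{36}{7}x - \tfrac{1}{3}y^{2} - \tfrac{29}{3}y → -\tfrac{36}{7}x - \tfrac{1}{3}y^{2} - \tfrac{1394}{147}y - \tfrac{108}{49}
  leading term x: no divisor's leading term divides it; move -\tfrac{36}{7}x to the remainder.
  leading term y^{2}: no divisor's leading term divides it; move -\tfrac{1}{3}y^{2} to the remainder.
  leading term y: no divisor's leading term divides it; move -\tfrac{1394}{147}y to the remainder.
  leading term 1: no divisor's leading term divides it; move -\tfrac{108}{49} to the remainder.
  remainder -\tfrac{36}{7}x - \tfrac{1}{3}y^{2} - \tfrac{1394}{147}y - \tfrac{108}{49} ≠ 0; add h_4 = -\tfrac{36}{7}x - \tfrac{1}{3}y^{2} - \tfrac{1394}{147}y - \tfrac{108}{49} to the basis.

S(f_1,f_3): lcm = x^{2}y. S = -\tfrac{1}{5}x^{2} - \tfrac{3}{10}xy - 6x - \tfrac{1}{3}y^{2} - \tfrac{29}{3}y.
  leading term x^{2}: subtract (-\tfrac{1}{15})·f_1 from -\tfrac{1}{5}x^{2} - \tfrac{3}{10}xy - 6x - \tfrac{1}{3}y^{2} - \tfrac{29}{3}y → -\tfrac{3}{10}xy - 6x - \tfrac{1}{3}y^{2} - \tfrac{146}{15}y - \tfrac{29}{15}
  leading term xy: subtract (\tfrac{3}{70})·f_2 from -\tfrac{3}{10}xy - 6x - \tfrac{1}{3}y^{2} - \tfrac{146}{15}y - \tfrac{29}{15} → -6x - \tfrac{1}{3}y^{2} - \tfrac{2071}{210}y - \tfrac{41}{105}
  leading term x: subtract (\tfrac{7}{6})·h_4 from -6x - \tfrac{1}{3}y^{2} - \tfrac{2071}{210}y - \tfrac{41}{105} → \tfrac{1}{18}y^{2} + \tfrac{757}{630}y + \tfrac{229}{105}
  leading term y^{2}: no divisor's leading term divides it; move \tfrac{1}{18}y^{2} to the remainder.
  leading term y: no divisor's leading term divides it; move \tfrac{757}{630}y to the remainder.
  leading term 1: no divisor's leading term divides it; move \tfrac{229}{105} to the remainder.
  remainder \tfrac{1}{18}y^{2} + \tfrac{757}{630}y + \tfrac{229}{105} ≠ 0; add h_5 = \tfrac{1}{18}y^{2} + \tfrac{757}{630}y + \tfrac{229}{105} to the basis.

S(f_2,f_3): lcm = xy. S = -\tfrac{1}{5}x - \tfrac{51}{70}y - \tfrac{6}{7}.
  leading term x: subtract (\tfrac{7}{180})·h_4 from -\tfrac{1}{5}x - \tfrac{51}{70}y - \tfrac{6}{7} → \tfrac{7}{540}y^{2} - \tfrac{68}{189}y - \tfrac{27}{35}
  leading term y^{2}: subtract (\tfrac{7}{30})·h_5 from \tfrac{7}{540}y^{2} - \tfrac{68}{189}y - \tfrac{27}{35} → -\tfrac{4033}{6300}y - \tfrac{4033}{3150}
  leading term y: no divisor's leading term divides it; move -\tfrac{4033}{6300}y to the remainder.
  leading term 1: no divisor's leading term divides it; move -\tfrac{4033}{3150} to the remainder.
  remainder -\tfrac{4033}{6300}y - \tfrac{4033}{3150} ≠ 0; add h_6 = -\tfrac{4033}{6300}y - \tfrac{4033}{3150} to the basis.

The other S-polynomials (S(f_1,h_4), S(f_2,h_4), S(f_3,h_4), S(f_1,h_5), S(f_2,h_5), S(f_3,h_5), S(h_4,h_5), S(f_1,h_6), S(f_2,h_6), S(f_3,h_6), S(h_4,h_6), S(h_5,h_6)) all reduce to 0 modulo the current basis, so we have a Gröbner basis.
Inter-reduce: drop elements whose leading term is divisible by another's, tail-reduce, and make monic.
Reduced Gröbner basis: {x - 3, y + 2}.

From the last basis element, y + 2 = 0, so y takes values in {-2}. Each choice, substituted upward through the basis, yields the corresponding point(s) of the solution set.
  y = -2: the earlier basis element becomes x - 3 = 0, giving x = 3 — point (3, -2).
Each listed point satisfies every original equation (direct substitution).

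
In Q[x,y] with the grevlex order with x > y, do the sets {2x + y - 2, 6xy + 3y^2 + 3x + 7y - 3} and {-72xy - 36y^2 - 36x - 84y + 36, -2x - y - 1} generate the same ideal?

No, the ideals differ.

Equality of ideals is decidable: compute both reduced Gröbner bases (unique for the ordering) and check whether they agree.
Buchberger on the first generating set:
f_1 = 2x + y - 2, LT = x.
f_2 = 6xy + 3y^2 + 3x + 7y - 3, LT = xy.

S(f_1,f_2): lcm = xy. S = -1/2x - 13/6y + 1/2.
  reduce S modulo (f_1, f_2):
  remainder -23/12y ≠ 0; add g_3 = -23/12y to the basis.

The other S-polynomials (S(f_1,g_3), S(f_2,g_3)) all reduce to 0 modulo the current basis, so we have a Gröbner basis.
Inter-reduce: drop elements whose leading term is divisible by another's, tail-reduce, and make monic.
Reduced Gröbner basis: {x - 1, y}.

Buchberger on the second generating set:
h_1 = -72xy - 36y^2 - 36x - 84y + 36, LT = xy.
h_2 = -2x - y - 1, LT = x.

S(h_1,h_2): lcm = xy. S = 1/2x + 2/3y - 1/2.
  reduce S modulo (h_1, h_2):
  remainder 5/12y - 3/4 ≠ 0; add k_3 = 5/12y - 3/4 to the basis.

The other S-polynomials (S(h_1,k_3), S(h_2,k_3)) all reduce to 0 modulo the current basis, so we have a Gröbner basis.
Inter-reduce: drop elements whose leading term is divisible by another's, tail-reduce, and make monic.
Reduced Gröbner basis: {x + 7/5, y - 9/5}.

The bases are distinct; the ideals are different.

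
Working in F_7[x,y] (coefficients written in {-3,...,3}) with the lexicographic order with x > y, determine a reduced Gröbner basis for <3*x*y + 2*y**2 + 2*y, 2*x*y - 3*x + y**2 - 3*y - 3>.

G = {x - 3*y**2 + 3*y + 1, y**3 + 3*y}

f_1 = 3*x*y + 2*y**2 + 2*y, LT = x*y.
f_2 = 2*x*y - 3*x + y**2 - 3*y - 3, LT = x*y.

S(f_1,f_2): lcm = x*y. S = -2*x - y**2 + y - 2.
  leading term x: no divisor's leading term divides it; move -2*x to the remainder.
  leading term y**2: no divisor's leading term divides it; move -y**2 to the remainder.
  leading term y: no divisor's leading term divides it; move y to the remainder.
  leading term 1: no divisor's leading term divides it; move -2 to the remainder.
  remainder -2*x - y**2 + y - 2 ≠ 0; add g_3 = -2*x - y**2 + y - 2 to the basis.

S(f_1,g_3): lcm = x*y. S = 3*y**3 + 2*y.
  leading term y**3: no divisor's leading term divides it; move 3*y**3 to the remainder.
  leading term y: no divisor's leading term divides it; move 2*y to the remainder.
  remainder 3*y**3 + 2*y ≠ 0; add g_4 = 3*y**3 + 2*y to the basis.

The other S-polynomials (S(f_2,g_3), S(f_1,g_4), S(f_2,g_4), S(g_3,g_4)) all reduce to 0 modulo the current basis, so we have a Gröbner basis.
Inter-reduce: drop elements whose leading term is divisible by another's, tail-reduce, and make monic.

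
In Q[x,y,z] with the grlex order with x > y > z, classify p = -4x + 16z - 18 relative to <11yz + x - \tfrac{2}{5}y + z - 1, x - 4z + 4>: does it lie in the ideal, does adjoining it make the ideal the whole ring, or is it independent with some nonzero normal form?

Adjoining -4x + 16z - 18 makes the ideal the whole ring: the system is inconsistent.

First compute the reduced Gröbner basis of I by Buchberger's algorithm.
f_1 = 11yz + x - \tfrac{2}{5}y + z - 1, LT = yz.
f_2 = x - 4z + 4, LT = x.

The S-polynomials (S(f_1,f_2)) all reduce to 0 modulo the current basis, so we have a Gröbner basis.
Inter-reduce: drop elements whose leading term is divisible by another's, tail-reduce, and make monic.
Reduced Gröbner basis: {yz - \tfrac{2}{55}y + \tfrac{5}{11}z - \tfrac{5}{11}, x - 4z + 4}.
Label its elements g_1 = yz - \tfrac{2}{55}y + \tfrac{5}{11}z - \tfrac{5}{11}, g_2 = x - 4z + 4.

Reduce p = -4x + 16z - 18 modulo G:
  leading term x: subtract (-4)·g_2 from -4x + 16z - 18 → -2
  leading term 1: no divisor's leading term divides it; move -2 to the remainder.
  normal form = -2.
The normal form is nonzero, so p ∉ I. Since p minus its normal form lies in I, I + (p) = I + (r) where r = -2; decide whether this ideal is the whole ring.
Here r = -2 is a nonzero constant, hence a unit: 1 ∈ I + (p), the Gröbner basis of I + (p) is {1}, and the enlarged system has no common solution — adjoining p is inconsistent.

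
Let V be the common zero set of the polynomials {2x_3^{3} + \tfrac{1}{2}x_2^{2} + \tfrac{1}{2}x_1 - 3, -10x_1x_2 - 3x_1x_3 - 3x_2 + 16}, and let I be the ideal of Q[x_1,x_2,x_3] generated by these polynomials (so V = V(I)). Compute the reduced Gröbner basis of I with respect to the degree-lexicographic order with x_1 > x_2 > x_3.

G = {x_3^{3} + \tfrac{1}{4}x_2^{2} + \tfrac{1}{4}x_1 - \tfrac{3}{2}, x_1x_2 + \tfrac{3}{10}x_1x_3 + \tfrac{3}{10}x_2 - \tfrac{8}{5}}

f_1 = 2x_3^{3} + \tfrac{1}{2}x_2^{2} + \tfrac{1}{2}x_1 - 3, LT = x_3^{3}.
f_2 = -10x_1x_2 - 3x_1x_3 - 3x_2 + 16, LT = x_1x_2.

S(f_1,f_2): leading monomials are coprime, so the S-polynomial reduces to 0 (Buchberger's first criterion).
Every S-polynomial of the final basis reduces to 0, so we have a Gröbner basis.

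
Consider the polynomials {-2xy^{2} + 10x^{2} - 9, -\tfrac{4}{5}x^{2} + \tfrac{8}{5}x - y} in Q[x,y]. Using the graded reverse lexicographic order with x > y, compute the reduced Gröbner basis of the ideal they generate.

G = {xy^{2} - 10x + \tfrac{25}{4}y + \tfrac{9}{2}, y^{3} - 5xy - \tfrac{18}{5}x + \tfrac{36}{5}, x^{2} - 2x + \tfrac{5}{4}y}

f_1 = -2xy^{2} + 10x^{2} - 9, LT = xy^{2}.
f_2 = -\tfrac{4}{5}x^{2} + \tfrac{8}{5}x - y, LT = x^{2}.

S(f_1,f_2): lcm = x^{2}y^{2}. S = -5x^{3} + 2xy^{2} - \tfrac{5}{4}y^{3} + \tfrac{9}{2}x.
  reduce S modulo (f_1, f_2):
  remainder -\tfrac{5}{4}y^{3} + \tfrac{25}{4}xy + \tfrac{9}{2}x - 9 ≠ 0; add g_3 = -\tfrac{5}{4}y^{3} + \tfrac{25}{4}xy + \tfrac{9}{2}x - 9 to the basis.

The other S-polynomials (S(f_1,g_3), S(f_2,g_3)) all reduce to 0 modulo the current basis, so we have a Gröbner basis.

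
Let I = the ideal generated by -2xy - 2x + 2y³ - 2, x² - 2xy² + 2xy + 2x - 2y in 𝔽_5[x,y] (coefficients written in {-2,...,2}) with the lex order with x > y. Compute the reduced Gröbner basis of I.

f_1 = -2xy - 2x + 2y³ - 2, LT = xy.
f_2 = x² - 2xy² + 2xy + 2x - 2y, LT = x².

S(f_1,f_2): lcm = x²y. S = x² + xy³ - 2xy² - 2xy + x + 2y².
  leading term x²: subtract (1)·f_2 from x² + xy³ - 2xy² - 2xy + x + 2y² → xy³ + xy - x + 2y² + 2y
  leading term xy³: subtract (2y²)·f_1 from xy³ + xy - x + 2y² + 2y → -xy² + xy - x + y⁵ + y² + 2y
  leading term xy²: subtract (-2y)·f_1 from -xy² + xy - x + y⁵ + y² + 2y → 2xy - x + y⁵ - y⁴ + y² - 2y
  leading term xy: subtract (-1)·f_1 from 2xy - x + y⁵ - y⁴ + y² - 2y → 2x + y⁵ - y⁴ + 2y³ + y² - 2y - 2
  leading term x: no divisor's leading term divides it; move 2x to the remainder.
  leading term y⁵: no divisor's leading term divides it; move y⁵ to the remainder.
  leading term y⁴: no divisor's leading term divides it; move -y⁴ to the remainder.
  leading term y³: no divisor's leading term divides it; move 2y³ to the remainder.
  leading term y²: no divisor's leading term divides it; move y² to the remainder.
  leading term y: no divisor's leading term divides it; move -2y to the remainder.
  leading term 1: no divisor's leading term divides it; move -2 to the remainder.
  remainder 2x + y⁵ - y⁴ + 2y³ + y² - 2y - 2 ≠ 0; add g_3 = 2x + y⁵ - y⁴ + 2y³ + y² - 2y - 2 to the basis.

S(f_1,g_3): lcm = xy. S = x + 2y⁶ - 2y⁵ - y⁴ + y³ + y² + y + 1.
  leading term x: subtract (-2)·g_3 from x + 2y⁶ - 2y⁵ - y⁴ + y³ + y² + y + 1 → 2y⁶ + 2y⁴ - 2y² + 2y + 2
  leading term y⁶: no divisor's leading term divides it; move 2y⁶ to the remainder.
  leading term y⁴: no divisor's leading term divides it; move 2y⁴ to the remainder.
  leading term y²: no divisor's leading term divides it; move -2y² to the remainder.
  leading term y: no divisor's leading term divides it; move 2y to the remainder.
  leading term 1: no divisor's leading term divides it; move 2 to the remainder.
  remainder 2y⁶ + 2y⁴ - 2y² + 2y + 2 ≠ 0; add g_4 = 2y⁶ + 2y⁴ - 2y² + 2y + 2 to the basis.

The other S-polynomials (S(f_2,g_3), S(f_1,g_4), S(f_2,g_4), S(g_3,g_4)) all reduce to 0 modulo the current basis, so we have a Gröbner basis.
Inter-reduce: drop elements whose leading term is divisible by another's, tail-reduce, and make monic.

G = {x - 2y⁵ + 2y⁴ + y³ - 2y² - y - 1, y⁶ + y⁴ - y² + y + 1}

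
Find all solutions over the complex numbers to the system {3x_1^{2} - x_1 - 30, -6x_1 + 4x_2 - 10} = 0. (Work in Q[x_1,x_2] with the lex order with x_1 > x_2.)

{(-3, -2), (10/3, 15/2)}

Compute a lex Gröbner basis by Buchberger's algorithm.
f_1 = 3x_1^{2} - x_1 - 30, LT = x_1^{2}.
f_2 = -6x_1 + 4x_2 - 10, LT = x_1.

S(f_1,f_2): lcm = x_1^{2}. S = \tfrac{2}{3}x_1x_2 - 2x_1 - 10.
  reduce S modulo (f_1, f_2):
  remainder \tfrac{4}{9}x_2^{2} - \tfrac{22}{9}x_2 - \tfrac{20}{3} ≠ 0; add h_3 = \tfrac{4}{9}x_2^{2} - \tfrac{22}{9}x_2 - \tfrac{20}{3} to the basis.

The other S-polynomials (S(f_1,h_3), S(f_2,h_3)) all reduce to 0 modulo the current basis, so we have a Gröbner basis.
Inter-reduce: drop elements whose leading term is divisible by another's, tail-reduce, and make monic.
Reduced Gröbner basis: {x_1 - \tfrac{2}{3}x_2 + \tfrac{5}{3}, x_2^{2} - \tfrac{11}{2}x_2 - 15}.

A lex Gröbner basis eliminates variables successively. Here x_2^{2} - \tfrac{11}{2}x_2 - 15 depends only on x_2, with roots {-2, 15/2}; lifting each root through the earlier basis elements recovers the full solutions.
  x_2 = -2: the earlier basis element becomes x_1 + 3 = 0, giving x_1 = -3 — point (-3, -2).
  x_2 = 15/2: the earlier basis element becomes x_1 - \tfrac{10}{3} = 0, giving x_1 = 10/3 — point (10/3, 15/2).
A lex Gröbner basis triangularizes the system, enabling back-substitution.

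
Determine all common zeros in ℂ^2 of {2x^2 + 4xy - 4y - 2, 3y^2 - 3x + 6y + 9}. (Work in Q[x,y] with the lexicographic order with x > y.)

{(3, -2), (1, -1 + I), (1, -1 - I)}

Compute a lex Gröbner basis by Buchberger's algorithm.
f_1 = 2x^2 + 4xy - 4y - 2, LT = x^2.
f_2 = -3x + 3y^2 + 6y + 9, LT = x.

S(f_1,f_2): lcm = x^2. S = xy^2 + 4xy + 3x - 2y - 1.
  leading term xy^2: subtract (-1/3y^2)·f_2 from xy^2 + 4xy + 3x - 2y - 1 → 4xy + 3x + y^4 + 2y^3 + 3y^2 - 2y - 1
  leading term xy: subtract (-4/3y)·f_2 from 4xy + 3x + y^4 + 2y^3 + 3y^2 - 2y - 1 → 3x + y^4 + 6y^3 + 11y^2 + 10y - 1
  leading term x: subtract (-1)·f_2 from 3x + y^4 + 6y^3 + 11y^2 + 10y - 1 → y^4 + 6y^3 + 14y^2 + 16y + 8
  leading term y^4: no divisor's leading term divides it; move y^4 to the remainder.
  leading term y^3: no divisor's leading term divides it; move 6y^3 to the remainder.
  leading term y^2: no divisor's leading term divides it; move 14y^2 to the remainder.
  leading term y: no divisor's leading term divides it; move 16y to the remainder.
  leading term 1: no divisor's leading term divides it; move 8 to the remainder.
  remainder y^4 + 6y^3 + 14y^2 + 16y + 8 ≠ 0; add h_3 = y^4 + 6y^3 + 14y^2 + 16y + 8 to the basis.

The other S-polynomials (S(f_1,h_3), S(f_2,h_3)) all reduce to 0 modulo the current basis, so we have a Gröbner basis.
Inter-reduce: drop elements whose leading term is divisible by another's, tail-reduce, and make monic.
Reduced Gröbner basis: {x - y^2 - 2y - 3, y^4 + 6y^3 + 14y^2 + 16y + 8}.

Elimination: the polynomial y^4 + 6y^3 + 14y^2 + 16y + 8 lies in the elimination ideal for y, so y ∈ {-2, -1 + I, -1 - I}. For each such y, the remaining basis elements (now univariate) give the rest of the solution.
  y = -2: the earlier basis element becomes x - 3 = 0, giving x = 3 — point (3, -2).
  y = -1 + I: the earlier basis element becomes x - 1 = 0, giving x = 1 — point (1, -1 + I).
  y = -1 - I: the earlier basis element becomes x - 1 = 0, giving x = 1 — point (1, -1 - I).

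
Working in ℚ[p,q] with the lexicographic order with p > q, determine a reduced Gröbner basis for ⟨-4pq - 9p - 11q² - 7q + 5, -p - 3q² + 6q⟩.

G = {p + 3q² - 6q, q³ - ⅔q² - 61/12q + 5/12}

The reduced Gröbner basis is the canonical form of the ideal for this ordering.

f_1 = -4pq - 9p - 11q² - 7q + 5, LT = pq.
f_2 = -p - 3q² + 6q, LT = p.

S(f_1,f_2): lcm = pq. S = 9/4p - 3q³ + 35/4q² + 7/4q - 5/4.
  reduce S modulo (f_1, f_2):
  remainder -3q³ + 2q² + 61/4q - 5/4 ≠ 0; add g_3 = -3q³ + 2q² + 61/4q - 5/4 to the basis.

The other S-polynomials (S(f_1,g_3), S(f_2,g_3)) all reduce to 0 modulo the current basis, so we have a Gröbner basis.
Inter-reduce: drop elements whose leading term is divisible by another's, tail-reduce, and make monic.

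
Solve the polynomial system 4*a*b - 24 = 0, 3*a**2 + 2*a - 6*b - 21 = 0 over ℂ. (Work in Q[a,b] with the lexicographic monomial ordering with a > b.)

Compute a lex Gröbner basis by Buchberger's algorithm.
f_1 = 4*a*b - 24, LT = a*b.
f_2 = 3*a**2 + 2*a - 6*b - 21, LT = a**2.

S(f_1,f_2): lcm = a**2*b. S = -2/3*a*b - 6*a + 2*b**2 + 7*b.
  leading term a*b: subtract (-1/6)·f_1 from -2/3*a*b - 6*a + 2*b**2 + 7*b → -6*a + 2*b**2 + 7*b - 4
  leading term a: no divisor's leading term divides it; move -6*a to the remainder.
  leading term b**2: no divisor's leading term divides it; move 2*b**2 to the remainder.
  leading term b: no divisor's leading term divides it; move 7*b to the remainder.
  leading term 1: no divisor's leading term divides it; move -4 to the remainder.
  remainder -6*a + 2*b**2 + 7*b - 4 ≠ 0; add h_3 = -6*a + 2*b**2 + 7*b - 4 to the basis.

S(f_1,h_3): lcm = a*b. S = 1/3*b**3 + 7/6*b**2 - 2/3*b - 6.
  leading term b**3: no divisor's leading term divides it; move 1/3*b**3 to the remainder.
  leading term b**2: no divisor's leading term divides it; move 7/6*b**2 to the remainder.
  leading term b: no divisor's leading term divides it; move -2/3*b to the remainder.
  leading term 1: no divisor's leading term divides it; move -6 to the remainder.
  remainder 1/3*b**3 + 7/6*b**2 - 2/3*b - 6 ≠ 0; add h_4 = 1/3*b**3 + 7/6*b**2 - 2/3*b - 6 to the basis.

The other S-polynomials (S(f_2,h_3), S(f_1,h_4), S(f_2,h_4), S(h_3,h_4)) all reduce to 0 modulo the current basis, so we have a Gröbner basis.
Inter-reduce: drop elements whose leading term is divisible by another's, tail-reduce, and make monic.
Reduced Gröbner basis: {a - 1/3*b**2 - 7/6*b + 2/3, b**3 + 7/2*b**2 - 2*b - 18}.

A lex Gröbner basis eliminates variables successively. Here b**3 + 7/2*b**2 - 2*b - 18 depends only on b, with roots {2, -11/4 - sqrt(23)*I/4, -11/4 + sqrt(23)*I/4}; lifting each root through the earlier basis elements recovers the full solutions.
  b = 2: the earlier basis element becomes a - 3 = 0, giving a = 3 — point (3, 2).
  b = -11/4 - sqrt(23)*I/4: the earlier basis element becomes a + 11/6 - sqrt(23)*I/6 = 0, giving a = -11/6 + sqrt(23)*I/6 — point (-11/6 + sqrt(23)*I/6, -11/4 - sqrt(23)*I/4).
  b = -11/4 + sqrt(23)*I/4: the earlier basis element becomes a + 11/6 + sqrt(23)*I/6 = 0, giving a = -11/6 - sqrt(23)*I/6 — point (-11/6 - sqrt(23)*I/6, -11/4 + sqrt(23)*I/4).
Check: every point annihilates each of the original generators.

{(3, 2), (-11/6 + sqrt(23)*I/6, -11/4 - sqrt(23)*I/4), (-11/6 - sqrt(23)*I/6, -11/4 + sqrt(23)*I/4)}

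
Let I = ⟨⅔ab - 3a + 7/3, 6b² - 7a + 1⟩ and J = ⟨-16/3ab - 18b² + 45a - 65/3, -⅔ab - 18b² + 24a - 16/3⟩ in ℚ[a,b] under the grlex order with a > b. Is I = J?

Equality of ideals is decidable: compute both reduced Gröbner bases (unique for the ordering) and check whether they agree.
Buchberger on the first generating set:
f_1 = ⅔ab - 3a + 7/3, LT = ab.
f_2 = 6b² - 7a + 1, LT = b².

S(f_1,f_2): lcm = ab². S = 7/6a² - 9/2ab - ⅙a + 7/2b.
  leading term a²: no divisor's leading term divides it; move 7/6a² to the remainder.
  leading term ab: subtract (-27/4)·f_1 from -9/2ab - ⅙a + 7/2b → -245/12a + 7/2b + 63/4
  leading term a: no divisor's leading term divides it; move -245/12a to the remainder.
  leading term b: no divisor's leading term divides it; move 7/2b to the remainder.
  leading term 1: no divisor's leading term divides it; move 63/4 to the remainder.
  remainder 7/6a² - 245/12a + 7/2b + 63/4 ≠ 0; add g_3 = 7/6a² - 245/12a + 7/2b + 63/4 to the basis.

The other S-polynomials (S(f_1,g_3), S(f_2,g_3)) all reduce to 0 modulo the current basis, so we have a Gröbner basis.
Inter-reduce: drop elements whose leading term is divisible by another's, tail-reduce, and make monic.
Reduced Gröbner basis: {a² - 35/2a + 3b + 27/2, ab - 9/2a + 7/2, b² - 7/6a + ⅙}.

Buchberger on the second generating set:
h_1 = -16/3ab - 18b² + 45a - 65/3, LT = ab.
h_2 = -⅔ab - 18b² + 24a - 16/3, LT = ab.

S(h_1,h_2): lcm = ab. S = -189/8b² + 441/16a - 63/16.
  leading term b²: no divisor's leading term divides it; move -189/8b² to the remainder.
  leading term a: no divisor's leading term divides it; move 441/16a to the remainder.
  leading term 1: no divisor's leading term divides it; move -63/16 to the remainder.
  remainder -189/8b² + 441/16a - 63/16 ≠ 0; add k_3 = -189/8b² + 441/16a - 63/16 to the basis.

S(h_1,k_3): lcm = ab². S = 27/8b³ + 7/6a² - 135/16ab - ⅙a + 65/16b.
  leading term b³: subtract (-1/7b)·k_3 from 27/8b³ + 7/6a² - 135/16ab - ⅙a + 65/16b → 7/6a² - 9/2ab - ⅙a + 7/2b
  leading term a²: no divisor's leading term divides it; move 7/6a² to the remainder.
  leading term ab: subtract (27/32)·h_1 from -9/2ab - ⅙a + 7/2b → 243/16b² - 3661/96a + 7/2b + 585/32
  leading term b²: subtract (-9/14)·k_3 from 243/16b² - 3661/96a + 7/2b + 585/32 → -245/12a + 7/2b + 63/4
  leading term a: no divisor's leading term divides it; move -245/12a to the remainder.
  leading term b: no divisor's leading term divides it; move 7/2b to the remainder.
  leading term 1: no divisor's leading term divides it; move 63/4 to the remainder.
  remainder 7/6a² - 245/12a + 7/2b + 63/4 ≠ 0; add k_4 = 7/6a² - 245/12a + 7/2b + 63/4 to the basis.

The other S-polynomials (S(h_2,k_3), S(h_1,k_4), S(h_2,k_4), S(k_3,k_4)) all reduce to 0 modulo the current basis, so we have a Gröbner basis.
Inter-reduce: drop elements whose leading term is divisible by another's, tail-reduce, and make monic.
Reduced Gröbner basis: {a² - 35/2a + 3b + 27/2, ab - 9/2a + 7/2, b² - 7/6a + ⅙}.

Same reduced basis, so the two generating sets span the same ideal.
The same test decides containment: I ⊆ J iff every generator of I reduces to 0 modulo a Gröbner basis of J.

Yes, the ideals are equal.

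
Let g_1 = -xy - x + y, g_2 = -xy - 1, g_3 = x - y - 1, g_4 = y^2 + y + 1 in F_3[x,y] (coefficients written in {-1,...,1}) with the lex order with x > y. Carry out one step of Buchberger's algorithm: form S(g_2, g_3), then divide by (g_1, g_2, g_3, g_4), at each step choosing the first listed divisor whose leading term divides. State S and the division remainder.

S(g_2, g_3) = y^2 + y + 1; remainder on division = 0.

lcm(LM(g_2), LM(g_3)) = xy.
S = (lcm/LT(g_2))·g_2 − (lcm/LT(g_3))·g_3 = y^2 + y + 1.
Reduce S modulo (g_1, g_2, g_3, g_4) in that order:
  leading term y^2: subtract (1)·g_4 from y^2 + y + 1 → 0
The remainder is 0, so this S-polynomial contributes no new basis element.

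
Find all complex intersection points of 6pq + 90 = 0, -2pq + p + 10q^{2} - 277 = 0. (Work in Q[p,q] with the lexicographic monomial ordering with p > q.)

Compute a lex Gröbner basis by Buchberger's algorithm.
f_1 = 6pq + 90, LT = pq.
f_2 = -2pq + p + 10q^{2} - 277, LT = pq.

S(f_1,f_2): lcm = pq. S = \tfrac{1}{2}p + 5q^{2} - \tfrac{247}{2}.
  leading term p: no divisor's leading term divides it; move \tfrac{1}{2}p to the remainder.
  leading term q^{2}: no divisor's leading term divides it; move 5q^{2} to the remainder.
  leading term 1: no divisor's leading term divides it; move -\tfrac{247}{2} to the remainder.
  remainder \tfrac{1}{2}p + 5q^{2} - \tfrac{247}{2} ≠ 0; add h_3 = \tfrac{1}{2}p + 5q^{2} - \tfrac{247}{2} to the basis.

S(f_1,h_3): lcm = pq. S = -10q^{3} + 247q + 15.
  leading term q^{3}: no divisor's leading term divides it; move -10q^{3} to the remainder.
  leading term q: no divisor's leading term divides it; move 247q to the remainder.
  leading term 1: no divisor's leading term divides it; move 15 to the remainder.
  remainder -10q^{3} + 247q + 15 ≠ 0; add h_4 = -10q^{3} + 247q + 15 to the basis.

The other S-polynomials (S(f_2,h_3), S(f_1,h_4), S(f_2,h_4), S(h_3,h_4)) all reduce to 0 modulo the current basis, so we have a Gröbner basis.
Inter-reduce: drop elements whose leading term is divisible by another's, tail-reduce, and make monic.
Reduced Gröbner basis: {p + 10q^{2} - 247, q^{3} - \tfrac{247}{10}q - \tfrac{3}{2}}.

From the last basis element, q^{3} - \tfrac{247}{10}q - \tfrac{3}{2} = 0, so q takes values in {5, -5/2 - sqrt(595)/10, -5/2 + sqrt(595)/10}. Each choice, substituted upward through the basis, yields the corresponding point(s) of the solution set.
  q = 5: the earlier basis element becomes p + 3 = 0, giving p = -3 — point (-3, 5).
  q = -5/2 - sqrt(595)/10: the earlier basis element becomes p - 125 + 5*sqrt(595) = 0, giving p = 125 - 5*sqrt(595) — point (125 - 5*sqrt(595), -5/2 - sqrt(595)/10).
  q = -5/2 + sqrt(595)/10: the earlier basis element becomes p - 125 - 5*sqrt(595) = 0, giving p = 5*sqrt(595) + 125 — point (5*sqrt(595) + 125, -5/2 + sqrt(595)/10).
Check: every point annihilates each of the original generators.

{(-3, 5), (125 - 5*sqrt(595), -5/2 - sqrt(595)/10), (5*sqrt(595) + 125, -5/2 + sqrt(595)/10)}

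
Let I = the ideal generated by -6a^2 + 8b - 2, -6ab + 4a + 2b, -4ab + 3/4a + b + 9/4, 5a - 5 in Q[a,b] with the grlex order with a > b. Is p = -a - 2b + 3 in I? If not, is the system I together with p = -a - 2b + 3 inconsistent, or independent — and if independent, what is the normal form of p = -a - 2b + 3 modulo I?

First compute the reduced Gröbner basis of I by Buchberger's algorithm.
f_1 = -6a^2 + 8b - 2, LT = a^2.
f_2 = -6ab + 4a + 2b, LT = ab.
f_3 = -4ab + 3/4a + b + 9/4, LT = ab.
f_4 = 5a - 5, LT = a.

S(f_1,f_2): lcm = a^2b. S = 2/3a^2 + 1/3ab - 4/3b^2 + 1/3b.
  leading term a^2: subtract (-1/9)·f_1 from 2/3a^2 + 1/3ab - 4/3b^2 + 1/3b → 1/3ab - 4/3b^2 + 11/9b - 2/9
  leading term ab: subtract (-1/18)·f_2 from 1/3ab - 4/3b^2 + 11/9b - 2/9 → -4/3b^2 + 2/9a + 4/3b - 2/9
  leading term b^2: no divisor's leading term divides it; move -4/3b^2 to the remainder.
  leading term a: subtract (2/45)·f_4 from 2/9a + 4/3b - 2/9 → 4/3b
  leading term b: no divisor's leading term divides it; move 4/3b to the remainder.
  remainder -4/3b^2 + 4/3b ≠ 0; add h_5 = -4/3b^2 + 4/3b to the basis.

S(f_1,f_3): lcm = a^2b. S = 3/16a^2 + 1/4ab - 4/3b^2 + 9/16a + 1/3b.
  leading term a^2: subtract (-1/32)·f_1 from 3/16a^2 + 1/4ab - 4/3b^2 + 9/16a + 1/3b → 1/4ab - 4/3b^2 + 9/16a + 7/12b - 1/16
  leading term ab: subtract (-1/24)·f_2 from 1/4ab - 4/3b^2 + 9/16a + 7/12b - 1/16 → -4/3b^2 + 35/48a + 2/3b - 1/16
  leading term b^2: subtract (1)·h_5 from -4/3b^2 + 35/48a + 2/3b - 1/16 → 35/48a - 2/3b - 1/16
  leading term a: subtract (7/48)·f_4 from 35/48a - 2/3b - 1/16 → -2/3b + 2/3
  leading term b: no divisor's leading term divides it; move -2/3b to the remainder.
  leading term 1: no divisor's leading term divides it; move 2/3 to the remainder.
  remainder -2/3b + 2/3 ≠ 0; add h_6 = -2/3b + 2/3 to the basis.

The other S-polynomials (S(f_1,f_4), S(f_2,f_3), S(f_2,f_4), S(f_3,f_4), S(f_1,h_5), S(f_2,h_5), S(f_3,h_5), S(f_4,h_5), S(f_1,h_6), S(f_2,h_6), S(f_3,h_6), S(f_4,h_6), S(h_5,h_6)) all reduce to 0 modulo the current basis, so we have a Gröbner basis.
Inter-reduce: drop elements whose leading term is divisible by another's, tail-reduce, and make monic.
Reduced Gröbner basis: {a - 1, b - 1}.
Label its elements g_1 = a - 1, g_2 = b - 1.

Reduce p = -a - 2b + 3 modulo G:
  leading term a: subtract (-1)·g_1 from -a - 2b + 3 → -2b + 2
  leading term b: subtract (-2)·g_2 from -2b + 2 → 0
  normal form = 0.
Since the normal form is 0, p ∈ I.

-a - 2b + 3 lies in I (it reduces to 0).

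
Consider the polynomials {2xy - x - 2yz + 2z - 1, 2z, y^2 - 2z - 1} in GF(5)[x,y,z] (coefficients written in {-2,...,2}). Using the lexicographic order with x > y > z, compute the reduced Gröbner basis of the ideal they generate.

This is the nonlinear analogue of row-reducing a linear system.

f_1 = 2xy - x - 2yz + 2z - 1, LT = xy.
f_2 = 2z, LT = z.
f_3 = y^2 - 2z - 1, LT = y^2.

S(f_1,f_2): leading monomials are coprime, so the S-polynomial reduces to 0 (Buchberger's first criterion).
S(f_1,f_3): lcm = xy^2. S = 2xy + 2xz + x - y^2z + yz + 2y.
  leading term xy: subtract (1)·f_1 from 2xy + 2xz + x - y^2z + yz + 2y → 2xz + 2x - y^2z - 2yz + 2y - 2z + 1
  leading term xz: subtract (x)·f_2 from 2xz + 2x - y^2z - 2yz + 2y - 2z + 1 → 2x - y^2z - 2yz + 2y - 2z + 1
  leading term x: no divisor's leading term divides it; move 2x to the remainder.
  leading term y^2z: subtract (2y^2)·f_2 from -y^2z - 2yz + 2y - 2z + 1 → -2yz + 2y - 2z + 1
  leading term yz: subtract (-y)·f_2 from -2yz + 2y - 2z + 1 → 2y - 2z + 1
  leading term y: no divisor's leading term divides it; move 2y to the remainder.
  leading term z: subtract (-1)·f_2 from -2z + 1 → 1
  leading term 1: no divisor's leading term divides it; move 1 to the remainder.
  remainder 2x + 2y + 1 ≠ 0; add g_4 = 2x + 2y + 1 to the basis.

S(f_2,f_3): leading monomials are coprime, so the S-polynomial reduces to 0 (Buchberger's first criterion).
S(f_1,g_4): lcm = xy. S = 2x - y^2 - yz + 2y + z + 2.
  leading term x: subtract (1)·g_4 from 2x - y^2 - yz + 2y + z + 2 → -y^2 - yz + z + 1
  leading term y^2: subtract (-1)·f_3 from -y^2 - yz + z + 1 → -yz - z
  leading term yz: subtract (2y)·f_2 from -yz - z → -z
  leading term z: subtract (2)·f_2 from -z → 0
  remainder 0.

S(f_2,g_4): leading monomials are coprime, so the S-polynomial reduces to 0 (Buchberger's first criterion).
S(f_3,g_4): leading monomials are coprime, so the S-polynomial reduces to 0 (Buchberger's first criterion).
Every S-polynomial of the final basis reduces to 0, so we have a Gröbner basis.
Inter-reduce: drop elements whose leading term is divisible by another's, tail-reduce, and make monic.

G = {x + y - 2, y^2 - 1, z}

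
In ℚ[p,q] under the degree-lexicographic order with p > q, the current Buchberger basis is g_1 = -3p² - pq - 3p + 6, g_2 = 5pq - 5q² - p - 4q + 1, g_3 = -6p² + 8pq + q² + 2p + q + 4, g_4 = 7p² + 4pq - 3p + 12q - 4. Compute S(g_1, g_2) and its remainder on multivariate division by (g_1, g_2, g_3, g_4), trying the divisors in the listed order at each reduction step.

lcm(LM(g_1), LM(g_2)) = p²q.
S = (lcm/LT(g_1))·g_1 − (lcm/LT(g_2))·g_2 = 4/3pq² + ⅕p² + 9/5pq - ⅕p - 2q.
Reduce S modulo (g_1, g_2, g_3, g_4) in that order:
  leading term pq²: subtract (4/15q)·g_2 from 4/3pq² + ⅕p² + 9/5pq - ⅕p - 2q → 4/3q³ + ⅕p² + 31/15pq + 16/15q² - ⅕p - 34/15q
  leading term q³: no divisor's leading term divides it; move 4/3q³ to the remainder.
  leading term p²: subtract (-1/15)·g_1 from ⅕p² + 31/15pq + 16/15q² - ⅕p - 34/15q → 2pq + 16/15q² - ⅖p - 34/15q + ⅖
  leading term pq: subtract (⅖)·g_2 from 2pq + 16/15q² - ⅖p - 34/15q + ⅖ → 46/15q² - ⅔q
  leading term q²: no divisor's leading term divides it; move 46/15q² to the remainder.
  leading term q: no divisor's leading term divides it; move -⅔q to the remainder.
The remainder 4/3q³ + 46/15q² - ⅔q is nonzero, so it would be added as the next basis element.

S(g_1, g_2) = 4/3pq² + ⅕p² + 9/5pq - ⅕p - 2q; remainder on division = 4/3q³ + 46/15q² - ⅔q.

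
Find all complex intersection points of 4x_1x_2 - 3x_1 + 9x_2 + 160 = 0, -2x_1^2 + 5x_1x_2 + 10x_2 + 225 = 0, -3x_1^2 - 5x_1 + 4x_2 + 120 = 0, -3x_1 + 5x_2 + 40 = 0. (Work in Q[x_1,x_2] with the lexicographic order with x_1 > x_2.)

Compute a lex Gröbner basis by Buchberger's algorithm.
f_1 = 4x_1x_2 - 3x_1 + 9x_2 + 160, LT = x_1x_2.
f_2 = -2x_1^2 + 5x_1x_2 + 10x_2 + 225, LT = x_1^2.
f_3 = -3x_1^2 - 5x_1 + 4x_2 + 120, LT = x_1^2.
f_4 = -3x_1 + 5x_2 + 40, LT = x_1.

S(f_1,f_2): lcm = x_1^2x_2. S = -3/4x_1^2 + 5/2x_1x_2^2 + 9/4x_1x_2 + 40x_1 + 5x_2^2 + 225/2x_2.
  leading term x_1^2: subtract (3/8)·f_2 from -3/4x_1^2 + 5/2x_1x_2^2 + 9/4x_1x_2 + 40x_1 + 5x_2^2 + 225/2x_2 → 5/2x_1x_2^2 + 3/8x_1x_2 + 40x_1 + 5x_2^2 + 435/4x_2 - 675/8
  leading term x_1x_2^2: subtract (5/8x_2)·f_1 from 5/2x_1x_2^2 + 3/8x_1x_2 + 40x_1 + 5x_2^2 + 435/4x_2 - 675/8 → 9/4x_1x_2 + 40x_1 - 5/8x_2^2 + 35/4x_2 - 675/8
  leading term x_1x_2: subtract (9/16)·f_1 from 9/4x_1x_2 + 40x_1 - 5/8x_2^2 + 35/4x_2 - 675/8 → 667/16x_1 - 5/8x_2^2 + 59/16x_2 - 1395/8
  leading term x_1: subtract (-667/48)·f_4 from 667/16x_1 - 5/8x_2^2 + 59/16x_2 - 1395/8 → -5/8x_2^2 + 439/6x_2 + 9155/24
  leading term x_2^2: no divisor's leading term divides it; move -5/8x_2^2 to the remainder.
  leading term x_2: no divisor's leading term divides it; move 439/6x_2 to the remainder.
  leading term 1: no divisor's leading term divides it; move 9155/24 to the remainder.
  remainder -5/8x_2^2 + 439/6x_2 + 9155/24 ≠ 0; add h_5 = -5/8x_2^2 + 439/6x_2 + 9155/24 to the basis.

S(f_1,f_3): lcm = x_1^2x_2. S = -3/4x_1^2 + 7/12x_1x_2 + 40x_1 + 4/3x_2^2 + 40x_2.
  leading term x_1^2: subtract (3/8)·f_2 from -3/4x_1^2 + 7/12x_1x_2 + 40x_1 + 4/3x_2^2 + 40x_2 → -31/24x_1x_2 + 40x_1 + 4/3x_2^2 + 145/4x_2 - 675/8
  leading term x_1x_2: subtract (-31/96)·f_1 from -31/24x_1x_2 + 40x_1 + 4/3x_2^2 + 145/4x_2 - 675/8 → 1249/32x_1 + 4/3x_2^2 + 1253/32x_2 - 785/24
  leading term x_1: subtract (-1249/96)·f_4 from 1249/32x_1 + 4/3x_2^2 + 1253/32x_2 - 785/24 → 4/3x_2^2 + 2501/24x_2 + 11705/24
  leading term x_2^2: subtract (-32/15)·h_5 from 4/3x_2^2 + 2501/24x_2 + 11705/24 → 93707/360x_2 + 93707/72
  leading term x_2: no divisor's leading term divides it; move 93707/360x_2 to the remainder.
  leading term 1: no divisor's leading term divides it; move 93707/72 to the remainder.
  remainder 93707/360x_2 + 93707/72 ≠ 0; add h_6 = 93707/360x_2 + 93707/72 to the basis.

S(f_1,f_4): lcm = x_1x_2. S = -3/4x_1 + 5/3x_2^2 + 187/12x_2 + 40.
  leading term x_1: subtract (1/4)·f_4 from -3/4x_1 + 5/3x_2^2 + 187/12x_2 + 40 → 5/3x_2^2 + 43/3x_2 + 30
  leading term x_2^2: subtract (-8/3)·h_5 from 5/3x_2^2 + 43/3x_2 + 30 → 1885/9x_2 + 9425/9
  leading term x_2: subtract (75400/93707)·h_6 from 1885/9x_2 + 9425/9 → 0
  remainder 0.

S(f_2,f_3): lcm = x_1^2. S = -5/2x_1x_2 - 5/3x_1 - 11/3x_2 - 145/2.
  leading term x_1x_2: subtract (-5/8)·f_1 from -5/2x_1x_2 - 5/3x_1 - 11/3x_2 - 145/2 → -85/24x_1 + 47/24x_2 + 55/2
  leading term x_1: subtract (85/72)·f_4 from -85/24x_1 + 47/24x_2 + 55/2 → -71/18x_2 - 355/18
  leading term x_2: subtract (-1420/93707)·h_6 from -71/18x_2 - 355/18 → 0
  remainder 0.

S(f_2,f_4): lcm = x_1^2. S = -5/6x_1x_2 + 40/3x_1 - 5x_2 - 225/2.
  leading term x_1x_2: subtract (-5/24)·f_1 from -5/6x_1x_2 + 40/3x_1 - 5x_2 - 225/2 → 305/24x_1 - 25/8x_2 - 475/6
  leading term x_1: subtract (-305/72)·f_4 from 305/24x_1 - 25/8x_2 - 475/6 → 325/18x_2 + 1625/18
  leading term x_2: subtract (6500/93707)·h_6 from 325/18x_2 + 1625/18 → 0
  remainder 0.

S(f_3,f_4): lcm = x_1^2. S = 5/3x_1x_2 + 15x_1 - 4/3x_2 - 40.
  leading term x_1x_2: subtract (5/12)·f_1 from 5/3x_1x_2 + 15x_1 - 4/3x_2 - 40 → 65/4x_1 - 61/12x_2 - 320/3
  leading term x_1: subtract (-65/12)·f_4 from 65/4x_1 - 61/12x_2 - 320/3 → 22x_2 + 110
  leading term x_2: subtract (7920/93707)·h_6 from 22x_2 + 110 → 0
  remainder 0.

S(f_1,h_5): lcm = x_1x_2^2. S = 6979/60x_1x_2 + 1831/3x_1 + 9/4x_2^2 + 40x_2.
  leading term x_1x_2: subtract (6979/240)·f_1 from 6979/60x_1x_2 + 1831/3x_1 + 9/4x_2^2 + 40x_2 → 167417/240x_1 + 9/4x_2^2 - 17737/80x_2 - 13958/3
  leading term x_1: subtract (-167417/720)·f_4 from 167417/240x_1 + 9/4x_2^2 - 17737/80x_2 - 13958/3 → 9/4x_2^2 + 169363/180x_2 + 83669/18
  leading term x_2^2: subtract (-18/5)·h_5 from 9/4x_2^2 + 169363/180x_2 + 83669/18 → 43355/36x_2 + 216775/36
  leading term x_2: subtract (433550/93707)·h_6 from 43355/36x_2 + 216775/36 → 0
  remainder 0.

S(f_2,h_5): leading monomials are coprime, so the S-polynomial reduces to 0 (Buchberger's first criterion).
S(f_3,h_5): leading monomials are coprime, so the S-polynomial reduces to 0 (Buchberger's first criterion).
S(f_4,h_5): leading monomials are coprime, so the S-polynomial reduces to 0 (Buchberger's first criterion).
S(f_1,h_6): lcm = x_1x_2. S = -23/4x_1 + 9/4x_2 + 40.
  leading term x_1: subtract (23/12)·f_4 from -23/4x_1 + 9/4x_2 + 40 → -22/3x_2 - 110/3
  leading term x_2: subtract (-2640/93707)·h_6 from -22/3x_2 - 110/3 → 0
  remainder 0.

S(f_2,h_6): leading monomials are coprime, so the S-polynomial reduces to 0 (Buchberger's first criterion).
S(f_3,h_6): leading monomials are coprime, so the S-polynomial reduces to 0 (Buchberger's first criterion).
S(f_4,h_6): leading monomials are coprime, so the S-polynomial reduces to 0 (Buchberger's first criterion).
S(h_5,h_6): lcm = x_2^2. S = -1831/15x_2 - 1831/3.
  leading term x_2: subtract (-43944/93707)·h_6 from -1831/15x_2 - 1831/3 → 0
  remainder 0.

Every S-polynomial of the final basis reduces to 0, so we have a Gröbner basis.
Inter-reduce: drop elements whose leading term is divisible by another's, tail-reduce, and make monic.
Reduced Gröbner basis: {x_1 - 5, x_2 + 5}.

A lex Gröbner basis eliminates variables successively. Here x_2 + 5 depends only on x_2, with roots {-5}; lifting each root through the earlier basis elements recovers the full solutions.
  x_2 = -5: the earlier basis element becomes x_1 - 5 = 0, giving x_1 = 5 — point (5, -5).
Check: every point annihilates each of the original generators.

{(5, -5)}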